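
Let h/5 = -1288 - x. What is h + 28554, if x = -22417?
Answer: 134199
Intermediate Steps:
h = 105645 (h = 5*(-1288 - 1*(-22417)) = 5*(-1288 + 22417) = 5*21129 = 105645)
h + 28554 = 105645 + 28554 = 134199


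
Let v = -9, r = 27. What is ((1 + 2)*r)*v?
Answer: -729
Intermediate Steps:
((1 + 2)*r)*v = ((1 + 2)*27)*(-9) = (3*27)*(-9) = 81*(-9) = -729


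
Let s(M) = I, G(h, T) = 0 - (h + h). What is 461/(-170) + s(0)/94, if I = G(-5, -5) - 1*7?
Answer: -10706/3995 ≈ -2.6798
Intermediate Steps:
G(h, T) = -2*h (G(h, T) = 0 - 2*h = -2*h)
I = 3 (I = -2*(-5) - 1*7 = 10 - 7 = 3)
s(M) = 3
461/(-170) + s(0)/94 = 461/(-170) + 3/94 = 461*(-1/170) + 3*(1/94) = -461/170 + 3/94 = -10706/3995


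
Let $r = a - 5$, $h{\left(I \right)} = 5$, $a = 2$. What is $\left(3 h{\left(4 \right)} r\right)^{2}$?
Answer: $2025$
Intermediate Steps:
$r = -3$ ($r = 2 - 5 = -3$)
$\left(3 h{\left(4 \right)} r\right)^{2} = \left(3 \cdot 5 \left(-3\right)\right)^{2} = \left(15 \left(-3\right)\right)^{2} = \left(-45\right)^{2} = 2025$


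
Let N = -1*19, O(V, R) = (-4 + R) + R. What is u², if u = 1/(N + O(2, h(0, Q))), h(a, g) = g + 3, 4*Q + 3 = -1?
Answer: 1/361 ≈ 0.0027701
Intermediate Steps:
Q = -1 (Q = -¾ + (¼)*(-1) = -¾ - ¼ = -1)
h(a, g) = 3 + g
O(V, R) = -4 + 2*R
N = -19
u = -1/19 (u = 1/(-19 + (-4 + 2*(3 - 1))) = 1/(-19 + (-4 + 2*2)) = 1/(-19 + (-4 + 4)) = 1/(-19 + 0) = 1/(-19) = -1/19 ≈ -0.052632)
u² = (-1/19)² = 1/361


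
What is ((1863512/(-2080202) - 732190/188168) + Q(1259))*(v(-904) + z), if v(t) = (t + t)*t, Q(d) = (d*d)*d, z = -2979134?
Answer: -131299941198904723763730687/48928431242 ≈ -2.6835e+15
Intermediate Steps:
Q(d) = d³ (Q(d) = d²*d = d³)
v(t) = 2*t² (v(t) = (2*t)*t = 2*t²)
((1863512/(-2080202) - 732190/188168) + Q(1259))*(v(-904) + z) = ((1863512/(-2080202) - 732190/188168) + 1259³)*(2*(-904)² - 2979134) = ((1863512*(-1/2080202) - 732190*1/188168) + 1995616979)*(2*817216 - 2979134) = ((-931756/1040101 - 366095/94084) + 1995616979)*(1634432 - 2979134) = (-468439107099/97856862484 + 1995616979)*(-1344702) = (195284815816299408737/97856862484)*(-1344702) = -131299941198904723763730687/48928431242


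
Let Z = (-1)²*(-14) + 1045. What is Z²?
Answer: 1062961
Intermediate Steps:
Z = 1031 (Z = 1*(-14) + 1045 = -14 + 1045 = 1031)
Z² = 1031² = 1062961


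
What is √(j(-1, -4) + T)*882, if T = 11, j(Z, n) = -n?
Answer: 882*√15 ≈ 3416.0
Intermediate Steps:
√(j(-1, -4) + T)*882 = √(-1*(-4) + 11)*882 = √(4 + 11)*882 = √15*882 = 882*√15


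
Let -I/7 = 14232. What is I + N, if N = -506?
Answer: -100130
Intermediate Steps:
I = -99624 (I = -7*14232 = -99624)
I + N = -99624 - 506 = -100130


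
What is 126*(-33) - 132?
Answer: -4290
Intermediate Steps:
126*(-33) - 132 = -4158 - 132 = -4290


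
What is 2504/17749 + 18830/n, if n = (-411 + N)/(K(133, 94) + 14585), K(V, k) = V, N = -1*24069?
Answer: -81981591619/7241592 ≈ -11321.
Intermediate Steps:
N = -24069
n = -4080/2453 (n = (-411 - 24069)/(133 + 14585) = -24480/14718 = -24480*1/14718 = -4080/2453 ≈ -1.6633)
2504/17749 + 18830/n = 2504/17749 + 18830/(-4080/2453) = 2504*(1/17749) + 18830*(-2453/4080) = 2504/17749 - 4618999/408 = -81981591619/7241592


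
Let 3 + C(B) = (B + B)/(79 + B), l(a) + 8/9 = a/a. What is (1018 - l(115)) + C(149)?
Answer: 347539/342 ≈ 1016.2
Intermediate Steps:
l(a) = ⅑ (l(a) = -8/9 + a/a = -8/9 + 1 = ⅑)
C(B) = -3 + 2*B/(79 + B) (C(B) = -3 + (B + B)/(79 + B) = -3 + (2*B)/(79 + B) = -3 + 2*B/(79 + B))
(1018 - l(115)) + C(149) = (1018 - 1*⅑) + (-237 - 1*149)/(79 + 149) = (1018 - ⅑) + (-237 - 149)/228 = 9161/9 + (1/228)*(-386) = 9161/9 - 193/114 = 347539/342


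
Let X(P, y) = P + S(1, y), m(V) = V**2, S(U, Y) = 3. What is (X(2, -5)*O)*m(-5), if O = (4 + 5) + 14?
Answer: 2875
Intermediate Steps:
O = 23 (O = 9 + 14 = 23)
X(P, y) = 3 + P (X(P, y) = P + 3 = 3 + P)
(X(2, -5)*O)*m(-5) = ((3 + 2)*23)*(-5)**2 = (5*23)*25 = 115*25 = 2875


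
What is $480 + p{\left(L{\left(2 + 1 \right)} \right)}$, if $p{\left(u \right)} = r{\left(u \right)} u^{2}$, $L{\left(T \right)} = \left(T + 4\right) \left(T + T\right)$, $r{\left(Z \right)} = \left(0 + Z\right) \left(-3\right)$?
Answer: $-221784$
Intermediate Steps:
$r{\left(Z \right)} = - 3 Z$ ($r{\left(Z \right)} = Z \left(-3\right) = - 3 Z$)
$L{\left(T \right)} = 2 T \left(4 + T\right)$ ($L{\left(T \right)} = \left(4 + T\right) 2 T = 2 T \left(4 + T\right)$)
$p{\left(u \right)} = - 3 u^{3}$ ($p{\left(u \right)} = - 3 u u^{2} = - 3 u^{3}$)
$480 + p{\left(L{\left(2 + 1 \right)} \right)} = 480 - 3 \left(2 \left(2 + 1\right) \left(4 + \left(2 + 1\right)\right)\right)^{3} = 480 - 3 \left(2 \cdot 3 \left(4 + 3\right)\right)^{3} = 480 - 3 \left(2 \cdot 3 \cdot 7\right)^{3} = 480 - 3 \cdot 42^{3} = 480 - 222264 = -221784$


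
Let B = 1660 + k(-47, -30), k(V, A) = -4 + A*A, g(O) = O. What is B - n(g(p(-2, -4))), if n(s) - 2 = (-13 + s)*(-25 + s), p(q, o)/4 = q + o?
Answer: 741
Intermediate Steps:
p(q, o) = 4*o + 4*q (p(q, o) = 4*(q + o) = 4*(o + q) = 4*o + 4*q)
k(V, A) = -4 + A**2
n(s) = 2 + (-25 + s)*(-13 + s) (n(s) = 2 + (-13 + s)*(-25 + s) = 2 + (-25 + s)*(-13 + s))
B = 2556 (B = 1660 + (-4 + (-30)**2) = 1660 + (-4 + 900) = 1660 + 896 = 2556)
B - n(g(p(-2, -4))) = 2556 - (327 + (4*(-4) + 4*(-2))**2 - 38*(4*(-4) + 4*(-2))) = 2556 - (327 + (-16 - 8)**2 - 38*(-16 - 8)) = 2556 - (327 + (-24)**2 - 38*(-24)) = 2556 - (327 + 576 + 912) = 2556 - 1*1815 = 2556 - 1815 = 741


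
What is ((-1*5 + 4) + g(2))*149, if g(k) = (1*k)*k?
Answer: 447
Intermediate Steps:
g(k) = k² (g(k) = k*k = k²)
((-1*5 + 4) + g(2))*149 = ((-1*5 + 4) + 2²)*149 = ((-5 + 4) + 4)*149 = (-1 + 4)*149 = 3*149 = 447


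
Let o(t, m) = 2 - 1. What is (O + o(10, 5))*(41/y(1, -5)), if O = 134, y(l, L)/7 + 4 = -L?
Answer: 5535/7 ≈ 790.71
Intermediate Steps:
y(l, L) = -28 - 7*L (y(l, L) = -28 + 7*(-L) = -28 - 7*L)
o(t, m) = 1
(O + o(10, 5))*(41/y(1, -5)) = (134 + 1)*(41/(-28 - 7*(-5))) = 135*(41/(-28 + 35)) = 135*(41/7) = 5535/7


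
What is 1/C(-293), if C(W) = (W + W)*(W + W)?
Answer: 1/343396 ≈ 2.9121e-6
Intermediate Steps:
C(W) = 4*W² (C(W) = (2*W)*(2*W) = 4*W²)
1/C(-293) = 1/(4*(-293)²) = 1/(4*85849) = 1/343396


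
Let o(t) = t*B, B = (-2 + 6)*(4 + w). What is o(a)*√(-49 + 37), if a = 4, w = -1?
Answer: 96*I*√3 ≈ 166.28*I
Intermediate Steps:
B = 12 (B = (-2 + 6)*(4 - 1) = 4*3 = 12)
o(t) = 12*t (o(t) = t*12 = 12*t)
o(a)*√(-49 + 37) = (12*4)*√(-49 + 37) = 48*√(-12) = 48*(2*I*√3) = 96*I*√3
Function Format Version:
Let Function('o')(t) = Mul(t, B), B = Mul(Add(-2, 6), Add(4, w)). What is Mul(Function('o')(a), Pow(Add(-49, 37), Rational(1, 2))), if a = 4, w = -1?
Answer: Mul(96, I, Pow(3, Rational(1, 2))) ≈ Mul(166.28, I)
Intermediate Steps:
B = 12 (B = Mul(Add(-2, 6), Add(4, -1)) = Mul(4, 3) = 12)
Function('o')(t) = Mul(12, t) (Function('o')(t) = Mul(t, 12) = Mul(12, t))
Mul(Function('o')(a), Pow(Add(-49, 37), Rational(1, 2))) = Mul(Mul(12, 4), Pow(Add(-49, 37), Rational(1, 2))) = Mul(48, Pow(-12, Rational(1, 2))) = Mul(48, Mul(2, I, Pow(3, Rational(1, 2)))) = Mul(96, I, Pow(3, Rational(1, 2)))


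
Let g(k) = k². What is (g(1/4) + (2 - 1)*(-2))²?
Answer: 961/256 ≈ 3.7539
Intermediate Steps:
(g(1/4) + (2 - 1)*(-2))² = ((1/4)² + (2 - 1)*(-2))² = ((¼)² + 1*(-2))² = (1/16 - 2)² = (-31/16)² = 961/256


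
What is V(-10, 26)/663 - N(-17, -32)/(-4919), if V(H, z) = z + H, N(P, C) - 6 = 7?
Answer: 87323/3261297 ≈ 0.026776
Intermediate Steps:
N(P, C) = 13 (N(P, C) = 6 + 7 = 13)
V(H, z) = H + z
V(-10, 26)/663 - N(-17, -32)/(-4919) = (-10 + 26)/663 - 1*13/(-4919) = 16*(1/663) - 13*(-1/4919) = 16/663 + 13/4919 = 87323/3261297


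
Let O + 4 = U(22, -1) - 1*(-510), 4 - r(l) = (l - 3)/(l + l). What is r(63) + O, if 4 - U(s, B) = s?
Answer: 10322/21 ≈ 491.52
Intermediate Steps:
U(s, B) = 4 - s
r(l) = 4 - (-3 + l)/(2*l) (r(l) = 4 - (l - 3)/(l + l) = 4 - (-3 + l)/(2*l))
O = 488 (O = -4 + ((4 - 1*22) - 1*(-510)) = -4 + ((4 - 22) + 510) = -4 + (-18 + 510) = -4 + 492 = 488)
r(63) + O = (½)*(3 + 7*63)/63 + 488 = (½)*(1/63)*(3 + 441) + 488 = (½)*(1/63)*444 + 488 = 74/21 + 488 = 10322/21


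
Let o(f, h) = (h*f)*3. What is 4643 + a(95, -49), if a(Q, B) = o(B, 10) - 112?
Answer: 3061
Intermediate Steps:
o(f, h) = 3*f*h (o(f, h) = (f*h)*3 = 3*f*h)
a(Q, B) = -112 + 30*B (a(Q, B) = 3*B*10 - 112 = 30*B - 112 = -112 + 30*B)
4643 + a(95, -49) = 4643 + (-112 + 30*(-49)) = 4643 + (-112 - 1470) = 4643 - 1582 = 3061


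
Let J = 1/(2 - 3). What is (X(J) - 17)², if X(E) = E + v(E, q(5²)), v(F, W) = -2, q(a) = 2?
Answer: 400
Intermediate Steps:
J = -1 (J = 1/(-1) = -1)
X(E) = -2 + E (X(E) = E - 2 = -2 + E)
(X(J) - 17)² = ((-2 - 1) - 17)² = (-3 - 17)² = (-20)² = 400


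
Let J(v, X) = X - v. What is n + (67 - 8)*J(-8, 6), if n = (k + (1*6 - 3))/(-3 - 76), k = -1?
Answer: 65252/79 ≈ 825.97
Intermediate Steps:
n = -2/79 (n = (-1 + (1*6 - 3))/(-3 - 76) = (-1 + (6 - 3))/(-79) = (-1 + 3)*(-1/79) = 2*(-1/79) = -2/79 ≈ -0.025316)
n + (67 - 8)*J(-8, 6) = -2/79 + (67 - 8)*(6 - 1*(-8)) = -2/79 + 59*(6 + 8) = -2/79 + 59*14 = -2/79 + 826 = 65252/79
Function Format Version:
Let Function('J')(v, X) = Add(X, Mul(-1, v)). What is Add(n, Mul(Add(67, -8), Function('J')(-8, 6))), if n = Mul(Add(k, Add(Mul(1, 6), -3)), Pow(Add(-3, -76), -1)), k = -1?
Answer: Rational(65252, 79) ≈ 825.97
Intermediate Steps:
n = Rational(-2, 79) (n = Mul(Add(-1, Add(Mul(1, 6), -3)), Pow(Add(-3, -76), -1)) = Mul(Add(-1, Add(6, -3)), Pow(-79, -1)) = Mul(Add(-1, 3), Rational(-1, 79)) = Mul(2, Rational(-1, 79)) = Rational(-2, 79) ≈ -0.025316)
Add(n, Mul(Add(67, -8), Function('J')(-8, 6))) = Add(Rational(-2, 79), Mul(Add(67, -8), Add(6, Mul(-1, -8)))) = Add(Rational(-2, 79), Mul(59, Add(6, 8))) = Add(Rational(-2, 79), Mul(59, 14)) = Add(Rational(-2, 79), 826) = Rational(65252, 79)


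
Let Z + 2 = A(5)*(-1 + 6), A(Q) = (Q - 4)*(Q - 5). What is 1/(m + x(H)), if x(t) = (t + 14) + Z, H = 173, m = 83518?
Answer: 1/83703 ≈ 1.1947e-5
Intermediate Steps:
A(Q) = (-5 + Q)*(-4 + Q) (A(Q) = (-4 + Q)*(-5 + Q) = (-5 + Q)*(-4 + Q))
Z = -2 (Z = -2 + (20 + 5² - 9*5)*(-1 + 6) = -2 + (20 + 25 - 45)*5 = -2 + 0*5 = -2 + 0 = -2)
x(t) = 12 + t (x(t) = (t + 14) - 2 = (14 + t) - 2 = 12 + t)
1/(m + x(H)) = 1/(83518 + (12 + 173)) = 1/(83518 + 185) = 1/83703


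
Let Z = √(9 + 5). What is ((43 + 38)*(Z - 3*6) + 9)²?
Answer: 2191455 - 234738*√14 ≈ 1.3131e+6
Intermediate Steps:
Z = √14 ≈ 3.7417
((43 + 38)*(Z - 3*6) + 9)² = ((43 + 38)*(√14 - 3*6) + 9)² = (81*(√14 - 18) + 9)² = (81*(-18 + √14) + 9)² = ((-1458 + 81*√14) + 9)² = (-1449 + 81*√14)²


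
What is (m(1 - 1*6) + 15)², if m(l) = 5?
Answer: 400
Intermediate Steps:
(m(1 - 1*6) + 15)² = (5 + 15)² = 20² = 400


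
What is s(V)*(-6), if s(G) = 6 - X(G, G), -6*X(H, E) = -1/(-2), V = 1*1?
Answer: -73/2 ≈ -36.500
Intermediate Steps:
V = 1
X(H, E) = -1/12 (X(H, E) = -(-1)/(6*(-2)) = -(-1)*(-1)/(6*2) = -⅙*½ = -1/12)
s(G) = 73/12 (s(G) = 6 - 1*(-1/12) = 6 + 1/12 = 73/12)
s(V)*(-6) = (73/12)*(-6) = -73/2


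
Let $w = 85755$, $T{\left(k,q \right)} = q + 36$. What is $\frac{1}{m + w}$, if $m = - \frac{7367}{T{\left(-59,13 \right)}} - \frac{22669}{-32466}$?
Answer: $\frac{227262}{19454843347} \approx 1.1682 \cdot 10^{-5}$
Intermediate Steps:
$T{\left(k,q \right)} = 36 + q$
$m = - \frac{34009463}{227262}$ ($m = - \frac{7367}{36 + 13} - \frac{22669}{-32466} = - \frac{7367}{49} - - \frac{22669}{32466} = \left(-7367\right) \frac{1}{49} + \frac{22669}{32466} = - \frac{7367}{49} + \frac{22669}{32466} = - \frac{34009463}{227262} \approx -149.65$)
$\frac{1}{m + w} = \frac{1}{- \frac{34009463}{227262} + 85755} = \frac{1}{\frac{19454843347}{227262}} = \frac{227262}{19454843347}$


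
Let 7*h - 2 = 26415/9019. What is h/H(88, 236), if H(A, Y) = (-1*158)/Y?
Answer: -5245454/4987507 ≈ -1.0517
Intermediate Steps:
H(A, Y) = -158/Y
h = 44453/63133 (h = 2/7 + (26415/9019)/7 = 2/7 + (26415*(1/9019))/7 = 2/7 + (1/7)*(26415/9019) = 2/7 + 26415/63133 = 44453/63133 ≈ 0.70412)
h/H(88, 236) = 44453/(63133*((-158/236))) = 44453/(63133*((-158*1/236))) = 44453/(63133*(-79/118)) = (44453/63133)*(-118/79) = -5245454/4987507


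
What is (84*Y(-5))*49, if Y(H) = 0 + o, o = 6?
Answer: 24696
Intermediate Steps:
Y(H) = 6 (Y(H) = 0 + 6 = 6)
(84*Y(-5))*49 = (84*6)*49 = 504*49 = 24696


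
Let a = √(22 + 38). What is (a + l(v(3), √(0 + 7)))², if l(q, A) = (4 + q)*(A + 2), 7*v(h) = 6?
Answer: 4*(34 + 7*√15 + 17*√7)²/49 ≈ 918.76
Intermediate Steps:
v(h) = 6/7 (v(h) = (⅐)*6 = 6/7)
l(q, A) = (2 + A)*(4 + q) (l(q, A) = (4 + q)*(2 + A) = (2 + A)*(4 + q))
a = 2*√15 (a = √60 = 2*√15 ≈ 7.7460)
(a + l(v(3), √(0 + 7)))² = (2*√15 + (8 + 2*(6/7) + 4*√(0 + 7) + √(0 + 7)*(6/7)))² = (2*√15 + (8 + 12/7 + 4*√7 + √7*(6/7)))² = (2*√15 + (8 + 12/7 + 4*√7 + 6*√7/7))² = (2*√15 + (68/7 + 34*√7/7))² = (68/7 + 2*√15 + 34*√7/7)²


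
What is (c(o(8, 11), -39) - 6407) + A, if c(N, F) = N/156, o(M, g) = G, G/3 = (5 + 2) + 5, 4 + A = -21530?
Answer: -363230/13 ≈ -27941.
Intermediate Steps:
A = -21534 (A = -4 - 21530 = -21534)
G = 36 (G = 3*((5 + 2) + 5) = 3*(7 + 5) = 3*12 = 36)
o(M, g) = 36
c(N, F) = N/156 (c(N, F) = N*(1/156) = N/156)
(c(o(8, 11), -39) - 6407) + A = ((1/156)*36 - 6407) - 21534 = (3/13 - 6407) - 21534 = -83288/13 - 21534 = -363230/13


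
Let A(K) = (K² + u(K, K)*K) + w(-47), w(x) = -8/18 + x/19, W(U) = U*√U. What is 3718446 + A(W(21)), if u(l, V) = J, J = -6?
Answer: 637437398/171 - 126*√21 ≈ 3.7271e+6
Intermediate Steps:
W(U) = U^(3/2)
w(x) = -4/9 + x/19 (w(x) = -8*1/18 + x*(1/19) = -4/9 + x/19)
u(l, V) = -6
A(K) = -499/171 + K² - 6*K (A(K) = (K² - 6*K) + (-4/9 + (1/19)*(-47)) = (K² - 6*K) + (-4/9 - 47/19) = (K² - 6*K) - 499/171 = -499/171 + K² - 6*K)
3718446 + A(W(21)) = 3718446 + (-499/171 + (21^(3/2))² - 126*√21) = 3718446 + (-499/171 + (21*√21)² - 126*√21) = 3718446 + (-499/171 + 9261 - 126*√21) = 3718446 + (1583132/171 - 126*√21) = 637437398/171 - 126*√21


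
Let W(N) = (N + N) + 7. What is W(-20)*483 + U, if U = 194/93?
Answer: -1482133/93 ≈ -15937.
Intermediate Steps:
U = 194/93 (U = 194*(1/93) = 194/93 ≈ 2.0860)
W(N) = 7 + 2*N (W(N) = 2*N + 7 = 7 + 2*N)
W(-20)*483 + U = (7 + 2*(-20))*483 + 194/93 = (7 - 40)*483 + 194/93 = -33*483 + 194/93 = -15939 + 194/93 = -1482133/93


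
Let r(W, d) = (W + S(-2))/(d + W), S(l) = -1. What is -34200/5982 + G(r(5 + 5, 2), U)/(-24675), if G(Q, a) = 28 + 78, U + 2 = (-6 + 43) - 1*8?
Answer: -140753182/24600975 ≈ -5.7215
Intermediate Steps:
r(W, d) = (-1 + W)/(W + d) (r(W, d) = (W - 1)/(d + W) = (-1 + W)/(W + d))
U = 27 (U = -2 + ((-6 + 43) - 1*8) = -2 + (37 - 8) = -2 + 29 = 27)
G(Q, a) = 106
-34200/5982 + G(r(5 + 5, 2), U)/(-24675) = -34200/5982 + 106/(-24675) = -34200*1/5982 + 106*(-1/24675) = -5700/997 - 106/24675 = -140753182/24600975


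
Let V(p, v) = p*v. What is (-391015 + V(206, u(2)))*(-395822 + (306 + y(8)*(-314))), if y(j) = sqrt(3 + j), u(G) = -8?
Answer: 155304499108 + 123296182*sqrt(11) ≈ 1.5571e+11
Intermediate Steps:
(-391015 + V(206, u(2)))*(-395822 + (306 + y(8)*(-314))) = (-391015 + 206*(-8))*(-395822 + (306 + sqrt(3 + 8)*(-314))) = (-391015 - 1648)*(-395822 + (306 + sqrt(11)*(-314))) = -392663*(-395822 + (306 - 314*sqrt(11))) = -392663*(-395516 - 314*sqrt(11)) = 155304499108 + 123296182*sqrt(11)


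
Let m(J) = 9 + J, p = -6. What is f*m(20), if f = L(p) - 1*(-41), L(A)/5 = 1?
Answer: 1334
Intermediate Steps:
L(A) = 5 (L(A) = 5*1 = 5)
f = 46 (f = 5 - 1*(-41) = 5 + 41 = 46)
f*m(20) = 46*(9 + 20) = 46*29 = 1334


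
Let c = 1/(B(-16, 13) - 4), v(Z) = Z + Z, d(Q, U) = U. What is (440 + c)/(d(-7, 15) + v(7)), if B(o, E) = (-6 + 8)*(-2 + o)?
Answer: 17599/1160 ≈ 15.172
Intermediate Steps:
v(Z) = 2*Z
B(o, E) = -4 + 2*o (B(o, E) = 2*(-2 + o) = -4 + 2*o)
c = -1/40 (c = 1/((-4 + 2*(-16)) - 4) = 1/((-4 - 32) - 4) = 1/(-36 - 4) = 1/(-40) = -1/40 ≈ -0.025000)
(440 + c)/(d(-7, 15) + v(7)) = (440 - 1/40)/(15 + 2*7) = 17599/(40*(15 + 14)) = (17599/40)/29 = (17599/40)*(1/29) = 17599/1160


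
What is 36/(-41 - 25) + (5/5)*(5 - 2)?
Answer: 27/11 ≈ 2.4545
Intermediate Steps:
36/(-41 - 25) + (5/5)*(5 - 2) = 36/(-66) + (5*(⅕))*3 = -1/66*36 + 1*3 = -6/11 + 3 = 27/11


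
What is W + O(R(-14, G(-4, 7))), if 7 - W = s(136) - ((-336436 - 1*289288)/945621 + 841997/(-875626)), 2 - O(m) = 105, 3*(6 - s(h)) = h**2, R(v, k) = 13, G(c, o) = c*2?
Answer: 5019158546698219/828010333746 ≈ 6061.7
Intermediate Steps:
G(c, o) = 2*c
s(h) = 6 - h**2/3
O(m) = -103 (O(m) = 2 - 1*105 = 2 - 105 = -103)
W = 5104443611074057/828010333746 (W = 7 - ((6 - 1/3*136**2) - ((-336436 - 1*289288)/945621 + 841997/(-875626))) = 7 - ((6 - 1/3*18496) - ((-336436 - 289288)*(1/945621) + 841997*(-1/875626))) = 7 - ((6 - 18496/3) - (-625724*1/945621 - 841997/875626)) = 7 - (-18478/3 - (-625724/945621 - 841997/875626)) = 7 - (-18478/3 - 1*(-1344110248361/828010333746)) = 7 - (-18478/3 + 1344110248361/828010333746) = 7 - 1*(-5098647538737835/828010333746) = 7 + 5098647538737835/828010333746 = 5104443611074057/828010333746 ≈ 6164.7)
W + O(R(-14, G(-4, 7))) = 5104443611074057/828010333746 - 103 = 5019158546698219/828010333746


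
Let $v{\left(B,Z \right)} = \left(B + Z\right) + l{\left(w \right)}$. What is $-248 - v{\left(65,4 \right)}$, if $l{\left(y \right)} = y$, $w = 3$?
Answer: $-320$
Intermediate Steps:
$v{\left(B,Z \right)} = 3 + B + Z$ ($v{\left(B,Z \right)} = \left(B + Z\right) + 3 = 3 + B + Z$)
$-248 - v{\left(65,4 \right)} = -248 - \left(3 + 65 + 4\right) = -248 - 72 = -320$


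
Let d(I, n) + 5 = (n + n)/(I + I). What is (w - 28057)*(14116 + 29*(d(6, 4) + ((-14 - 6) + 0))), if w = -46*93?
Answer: -1300869385/3 ≈ -4.3362e+8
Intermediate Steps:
d(I, n) = -5 + n/I (d(I, n) = -5 + (n + n)/(I + I) = -5 + (2*n)/((2*I)) = -5 + (2*n)*(1/(2*I)) = -5 + n/I)
w = -4278
(w - 28057)*(14116 + 29*(d(6, 4) + ((-14 - 6) + 0))) = (-4278 - 28057)*(14116 + 29*((-5 + 4/6) + ((-14 - 6) + 0))) = -32335*(14116 + 29*((-5 + 4*(1/6)) + (-20 + 0))) = -32335*(14116 + 29*((-5 + 2/3) - 20)) = -32335*(14116 + 29*(-13/3 - 20)) = -32335*(14116 + 29*(-73/3)) = -32335*(14116 - 2117/3) = -32335*40231/3 = -1300869385/3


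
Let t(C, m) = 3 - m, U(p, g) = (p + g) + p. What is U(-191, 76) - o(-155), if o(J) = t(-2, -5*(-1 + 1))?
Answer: -309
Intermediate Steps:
U(p, g) = g + 2*p (U(p, g) = (g + p) + p = g + 2*p)
o(J) = 3 (o(J) = 3 - (-5)*(-1 + 1) = 3 - (-5)*0 = 3 - 1*0 = 3 + 0 = 3)
U(-191, 76) - o(-155) = (76 + 2*(-191)) - 1*3 = (76 - 382) - 3 = -306 - 3 = -309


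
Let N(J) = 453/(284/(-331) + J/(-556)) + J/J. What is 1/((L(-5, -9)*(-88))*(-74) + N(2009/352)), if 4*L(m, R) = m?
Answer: -56247187/487141499409 ≈ -0.00011546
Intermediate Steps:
L(m, R) = m/4
N(J) = 1 + 453/(-284/331 - J/556) (N(J) = 453/(284*(-1/331) + J*(-1/556)) + 1 = 453/(-284/331 - J/556) + 1 = 1 + 453/(-284/331 - J/556))
1/((L(-5, -9)*(-88))*(-74) + N(2009/352)) = 1/((((¼)*(-5))*(-88))*(-74) + (-83210404 + 331*(2009/352))/(157904 + 331*(2009/352))) = 1/(-5/4*(-88)*(-74) + (-83210404 + 331*(2009*(1/352)))/(157904 + 331*(2009*(1/352)))) = 1/(110*(-74) + (-83210404 + 331*(2009/352))/(157904 + 331*(2009/352))) = 1/(-8140 + (-83210404 + 664979/352)/(157904 + 664979/352)) = 1/(-8140 - 29289397229/352/(56247187/352)) = 1/(-8140 + (352/56247187)*(-29289397229/352)) = 1/(-8140 - 29289397229/56247187) = 1/(-487141499409/56247187) = -56247187/487141499409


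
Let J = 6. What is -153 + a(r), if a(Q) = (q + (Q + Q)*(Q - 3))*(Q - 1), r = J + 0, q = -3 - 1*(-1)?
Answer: 17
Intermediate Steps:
q = -2 (q = -3 + 1 = -2)
r = 6 (r = 6 + 0 = 6)
a(Q) = (-1 + Q)*(-2 + 2*Q*(-3 + Q)) (a(Q) = (-2 + (Q + Q)*(Q - 3))*(Q - 1) = (-2 + (2*Q)*(-3 + Q))*(-1 + Q) = (-2 + 2*Q*(-3 + Q))*(-1 + Q) = (-1 + Q)*(-2 + 2*Q*(-3 + Q)))
-153 + a(r) = -153 + (2 - 8*6**2 + 2*6**3 + 4*6) = -153 + (2 - 8*36 + 2*216 + 24) = -153 + (2 - 288 + 432 + 24) = -153 + 170 = 17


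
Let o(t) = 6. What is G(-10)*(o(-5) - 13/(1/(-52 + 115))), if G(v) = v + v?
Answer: 16260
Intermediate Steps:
G(v) = 2*v
G(-10)*(o(-5) - 13/(1/(-52 + 115))) = (2*(-10))*(6 - 13/(1/(-52 + 115))) = -20*(6 - 13/(1/63)) = -20*(6 - 13/1/63) = -20*(6 - 13*63) = -20*(6 - 819) = -20*(-813) = 16260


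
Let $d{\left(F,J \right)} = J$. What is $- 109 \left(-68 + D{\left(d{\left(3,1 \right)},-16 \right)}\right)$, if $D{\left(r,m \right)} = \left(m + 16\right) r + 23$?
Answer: $4905$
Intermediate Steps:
$D{\left(r,m \right)} = 23 + r \left(16 + m\right)$ ($D{\left(r,m \right)} = \left(16 + m\right) r + 23 = r \left(16 + m\right) + 23 = 23 + r \left(16 + m\right)$)
$- 109 \left(-68 + D{\left(d{\left(3,1 \right)},-16 \right)}\right) = - 109 \left(-68 + \left(23 + 16 \cdot 1 - 16\right)\right) = - 109 \left(-68 + \left(23 + 16 - 16\right)\right) = - 109 \left(-68 + 23\right) = \left(-109\right) \left(-45\right) = 4905$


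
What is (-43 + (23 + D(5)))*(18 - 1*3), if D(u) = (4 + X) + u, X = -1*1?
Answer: -180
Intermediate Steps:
X = -1
D(u) = 3 + u (D(u) = (4 - 1) + u = 3 + u)
(-43 + (23 + D(5)))*(18 - 1*3) = (-43 + (23 + (3 + 5)))*(18 - 1*3) = (-43 + (23 + 8))*(18 - 3) = (-43 + 31)*15 = -12*15 = -180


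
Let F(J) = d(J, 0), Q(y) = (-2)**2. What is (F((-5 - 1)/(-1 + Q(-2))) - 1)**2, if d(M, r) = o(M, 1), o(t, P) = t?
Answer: 9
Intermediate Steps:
Q(y) = 4
d(M, r) = M
F(J) = J
(F((-5 - 1)/(-1 + Q(-2))) - 1)**2 = ((-5 - 1)/(-1 + 4) - 1)**2 = (-6/3 - 1)**2 = (-6*1/3 - 1)**2 = (-2 - 1)**2 = (-3)**2 = 9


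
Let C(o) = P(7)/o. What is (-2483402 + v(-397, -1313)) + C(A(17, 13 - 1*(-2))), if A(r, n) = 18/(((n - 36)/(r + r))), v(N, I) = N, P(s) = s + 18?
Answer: -506695171/204 ≈ -2.4838e+6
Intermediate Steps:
P(s) = 18 + s
A(r, n) = 36*r/(-36 + n) (A(r, n) = 18/(((-36 + n)/((2*r)))) = 18/(((-36 + n)*(1/(2*r)))) = 18/(((-36 + n)/(2*r))) = 18*(2*r/(-36 + n)) = 36*r/(-36 + n))
C(o) = 25/o (C(o) = (18 + 7)/o = 25/o)
(-2483402 + v(-397, -1313)) + C(A(17, 13 - 1*(-2))) = (-2483402 - 397) + 25/((36*17/(-36 + (13 - 1*(-2))))) = -2483799 + 25/((36*17/(-36 + (13 + 2)))) = -2483799 + 25/((36*17/(-36 + 15))) = -2483799 + 25/((36*17/(-21))) = -2483799 + 25/((36*17*(-1/21))) = -2483799 + 25/(-204/7) = -2483799 + 25*(-7/204) = -2483799 - 175/204 = -506695171/204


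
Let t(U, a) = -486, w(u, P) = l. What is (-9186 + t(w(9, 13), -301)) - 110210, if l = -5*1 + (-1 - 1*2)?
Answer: -119882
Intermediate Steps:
l = -8 (l = -5 + (-1 - 2) = -5 - 3 = -8)
w(u, P) = -8
(-9186 + t(w(9, 13), -301)) - 110210 = (-9186 - 486) - 110210 = -9672 - 110210 = -119882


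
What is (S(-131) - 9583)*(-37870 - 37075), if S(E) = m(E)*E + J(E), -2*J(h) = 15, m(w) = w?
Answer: -1134742245/2 ≈ -5.6737e+8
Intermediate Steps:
J(h) = -15/2 (J(h) = -1/2*15 = -15/2)
S(E) = -15/2 + E**2 (S(E) = E*E - 15/2 = E**2 - 15/2 = -15/2 + E**2)
(S(-131) - 9583)*(-37870 - 37075) = ((-15/2 + (-131)**2) - 9583)*(-37870 - 37075) = ((-15/2 + 17161) - 9583)*(-74945) = (34307/2 - 9583)*(-74945) = (15141/2)*(-74945) = -1134742245/2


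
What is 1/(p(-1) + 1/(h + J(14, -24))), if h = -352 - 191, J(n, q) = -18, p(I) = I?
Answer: -561/562 ≈ -0.99822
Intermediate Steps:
h = -543
1/(p(-1) + 1/(h + J(14, -24))) = 1/(-1 + 1/(-543 - 18)) = 1/(-1 + 1/(-561)) = 1/(-1 - 1/561) = 1/(-562/561) = -561/562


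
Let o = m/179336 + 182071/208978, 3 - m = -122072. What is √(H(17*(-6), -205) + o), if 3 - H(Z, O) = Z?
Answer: √9353572467920877039998/9369319652 ≈ 10.322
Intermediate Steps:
m = 122075 (m = 3 - 1*(-122072) = 3 + 122072 = 122075)
H(Z, O) = 3 - Z
o = 29081437103/18738639304 (o = 122075/179336 + 182071/208978 = 29081437103/18738639304 ≈ 1.5520)
√(H(17*(-6), -205) + o) = √((3 - 17*(-6)) + 29081437103/18738639304) = √((3 - 1*(-102)) + 29081437103/18738639304) = √((3 + 102) + 29081437103/18738639304) = √(105 + 29081437103/18738639304) = √(1996638564023/18738639304) = √9353572467920877039998/9369319652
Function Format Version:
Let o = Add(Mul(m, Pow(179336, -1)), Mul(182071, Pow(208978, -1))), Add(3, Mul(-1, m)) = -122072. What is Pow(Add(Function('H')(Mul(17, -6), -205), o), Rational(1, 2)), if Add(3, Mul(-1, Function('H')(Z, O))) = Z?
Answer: Mul(Rational(1, 9369319652), Pow(9353572467920877039998, Rational(1, 2))) ≈ 10.322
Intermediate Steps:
m = 122075 (m = Add(3, Mul(-1, -122072)) = Add(3, 122072) = 122075)
Function('H')(Z, O) = Add(3, Mul(-1, Z))
o = Rational(29081437103, 18738639304) (o = Add(Mul(122075, Pow(179336, -1)), Mul(182071, Pow(208978, -1))) = Add(Mul(122075, Rational(1, 179336)), Mul(182071, Rational(1, 208978))) = Add(Rational(122075, 179336), Rational(182071, 208978)) = Rational(29081437103, 18738639304) ≈ 1.5520)
Pow(Add(Function('H')(Mul(17, -6), -205), o), Rational(1, 2)) = Pow(Add(Add(3, Mul(-1, Mul(17, -6))), Rational(29081437103, 18738639304)), Rational(1, 2)) = Pow(Add(Add(3, Mul(-1, -102)), Rational(29081437103, 18738639304)), Rational(1, 2)) = Pow(Add(Add(3, 102), Rational(29081437103, 18738639304)), Rational(1, 2)) = Pow(Add(105, Rational(29081437103, 18738639304)), Rational(1, 2)) = Pow(Rational(1996638564023, 18738639304), Rational(1, 2)) = Mul(Rational(1, 9369319652), Pow(9353572467920877039998, Rational(1, 2)))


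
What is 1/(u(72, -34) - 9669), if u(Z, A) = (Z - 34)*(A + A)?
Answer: -1/12253 ≈ -8.1613e-5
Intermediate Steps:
u(Z, A) = 2*A*(-34 + Z) (u(Z, A) = (-34 + Z)*(2*A) = 2*A*(-34 + Z))
1/(u(72, -34) - 9669) = 1/(2*(-34)*(-34 + 72) - 9669) = 1/(2*(-34)*38 - 9669) = 1/(-2584 - 9669) = 1/(-12253) = -1/12253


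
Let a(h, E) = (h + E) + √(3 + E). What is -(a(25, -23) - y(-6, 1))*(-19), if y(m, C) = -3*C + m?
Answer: 209 + 38*I*√5 ≈ 209.0 + 84.971*I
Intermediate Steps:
y(m, C) = m - 3*C
a(h, E) = E + h + √(3 + E) (a(h, E) = (E + h) + √(3 + E) = E + h + √(3 + E))
-(a(25, -23) - y(-6, 1))*(-19) = -((-23 + 25 + √(3 - 23)) - (-6 - 3*1))*(-19) = -((-23 + 25 + √(-20)) - (-6 - 3))*(-19) = -((-23 + 25 + 2*I*√5) - 1*(-9))*(-19) = -((2 + 2*I*√5) + 9)*(-19) = -(11 + 2*I*√5)*(-19) = (-11 - 2*I*√5)*(-19) = 209 + 38*I*√5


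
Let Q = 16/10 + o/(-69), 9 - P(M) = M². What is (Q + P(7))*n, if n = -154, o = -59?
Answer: 1994762/345 ≈ 5781.9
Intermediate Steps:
P(M) = 9 - M²
Q = 847/345 (Q = 16/10 - 59/(-69) = 16*(⅒) - 59*(-1/69) = 8/5 + 59/69 = 847/345 ≈ 2.4551)
(Q + P(7))*n = (847/345 + (9 - 1*7²))*(-154) = (847/345 + (9 - 1*49))*(-154) = (847/345 + (9 - 49))*(-154) = (847/345 - 40)*(-154) = -12953/345*(-154) = 1994762/345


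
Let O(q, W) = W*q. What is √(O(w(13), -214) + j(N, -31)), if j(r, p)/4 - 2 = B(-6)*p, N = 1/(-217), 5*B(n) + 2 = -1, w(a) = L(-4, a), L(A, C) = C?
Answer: I*√67490/5 ≈ 51.958*I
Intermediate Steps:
w(a) = a
B(n) = -⅗ (B(n) = -⅖ + (⅕)*(-1) = -⅖ - ⅕ = -⅗)
N = -1/217 ≈ -0.0046083
j(r, p) = 8 - 12*p/5 (j(r, p) = 8 + 4*(-3*p/5) = 8 - 12*p/5)
√(O(w(13), -214) + j(N, -31)) = √(-214*13 + (8 - 12/5*(-31))) = √(-2782 + (8 + 372/5)) = √(-2782 + 412/5) = √(-13498/5) = I*√67490/5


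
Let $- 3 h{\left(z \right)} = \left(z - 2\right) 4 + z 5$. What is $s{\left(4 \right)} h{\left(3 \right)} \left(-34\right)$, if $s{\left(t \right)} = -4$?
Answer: $- \frac{2584}{3} \approx -861.33$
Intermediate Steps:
$h{\left(z \right)} = \frac{8}{3} - 3 z$ ($h{\left(z \right)} = - \frac{\left(z - 2\right) 4 + z 5}{3} = - \frac{\left(-2 + z\right) 4 + 5 z}{3} = - \frac{\left(-8 + 4 z\right) + 5 z}{3} = - \frac{-8 + 9 z}{3} = \frac{8}{3} - 3 z$)
$s{\left(4 \right)} h{\left(3 \right)} \left(-34\right) = - 4 \left(\frac{8}{3} - 9\right) \left(-34\right) = \left(-4\right) \left(- \frac{19}{3}\right) \left(-34\right) = \frac{76}{3} \left(-34\right) = - \frac{2584}{3}$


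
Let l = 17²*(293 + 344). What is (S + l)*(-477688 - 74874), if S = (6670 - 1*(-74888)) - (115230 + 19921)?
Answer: -72109341000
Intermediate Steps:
l = 184093 (l = 289*637 = 184093)
S = -53593 (S = (6670 + 74888) - 1*135151 = 81558 - 135151 = -53593)
(S + l)*(-477688 - 74874) = (-53593 + 184093)*(-477688 - 74874) = 130500*(-552562) = -72109341000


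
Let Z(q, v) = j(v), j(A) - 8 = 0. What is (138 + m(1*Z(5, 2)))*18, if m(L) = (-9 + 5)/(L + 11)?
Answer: 47124/19 ≈ 2480.2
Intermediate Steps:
j(A) = 8 (j(A) = 8 + 0 = 8)
Z(q, v) = 8
m(L) = -4/(11 + L)
(138 + m(1*Z(5, 2)))*18 = (138 - 4/(11 + 1*8))*18 = (138 - 4/(11 + 8))*18 = (138 - 4/19)*18 = (2618/19)*18 = 47124/19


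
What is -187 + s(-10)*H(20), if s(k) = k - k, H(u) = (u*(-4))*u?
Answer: -187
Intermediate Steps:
H(u) = -4*u² (H(u) = (-4*u)*u = -4*u²)
s(k) = 0
-187 + s(-10)*H(20) = -187 + 0*(-4*20²) = -187 + 0*(-4*400) = -187 + 0*(-1600) = -187 + 0 = -187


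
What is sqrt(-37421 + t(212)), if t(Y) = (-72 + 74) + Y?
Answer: I*sqrt(37207) ≈ 192.89*I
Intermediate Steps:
t(Y) = 2 + Y
sqrt(-37421 + t(212)) = sqrt(-37421 + (2 + 212)) = sqrt(-37421 + 214) = sqrt(-37207) = I*sqrt(37207)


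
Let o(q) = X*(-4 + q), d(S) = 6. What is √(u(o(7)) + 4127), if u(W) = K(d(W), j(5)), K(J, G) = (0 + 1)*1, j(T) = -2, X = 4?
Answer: 4*√258 ≈ 64.250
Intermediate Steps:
o(q) = -16 + 4*q (o(q) = 4*(-4 + q) = -16 + 4*q)
K(J, G) = 1 (K(J, G) = 1*1 = 1)
u(W) = 1
√(u(o(7)) + 4127) = √(1 + 4127) = √4128 = 4*√258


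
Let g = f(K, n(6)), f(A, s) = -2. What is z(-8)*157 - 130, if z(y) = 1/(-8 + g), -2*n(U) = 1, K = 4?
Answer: -1457/10 ≈ -145.70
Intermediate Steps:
n(U) = -½ (n(U) = -½*1 = -½)
g = -2
z(y) = -⅒ (z(y) = 1/(-8 - 2) = 1/(-10) = -⅒)
z(-8)*157 - 130 = -⅒*157 - 130 = -157/10 - 130 = -1457/10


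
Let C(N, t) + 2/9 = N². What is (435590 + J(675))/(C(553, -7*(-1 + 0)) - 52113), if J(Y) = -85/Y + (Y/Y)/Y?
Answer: 49003861/28540775 ≈ 1.7170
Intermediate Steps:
C(N, t) = -2/9 + N²
J(Y) = -84/Y (J(Y) = -85/Y + 1/Y = -84/Y)
(435590 + J(675))/(C(553, -7*(-1 + 0)) - 52113) = (435590 - 84/675)/((-2/9 + 553²) - 52113) = (435590 - 84*1/675)/((-2/9 + 305809) - 52113) = (435590 - 28/225)/(2752279/9 - 52113) = 98007722/(225*(2283262/9)) = (98007722/225)*(9/2283262) = 49003861/28540775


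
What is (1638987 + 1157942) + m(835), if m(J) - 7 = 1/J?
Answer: 2335441561/835 ≈ 2.7969e+6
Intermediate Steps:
m(J) = 7 + 1/J
(1638987 + 1157942) + m(835) = (1638987 + 1157942) + (7 + 1/835) = 2796929 + (7 + 1/835) = 2796929 + 5846/835 = 2335441561/835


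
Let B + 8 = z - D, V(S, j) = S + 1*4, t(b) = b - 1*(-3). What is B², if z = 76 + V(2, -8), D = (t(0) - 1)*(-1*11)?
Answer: 9216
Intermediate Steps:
t(b) = 3 + b (t(b) = b + 3 = 3 + b)
V(S, j) = 4 + S (V(S, j) = S + 4 = 4 + S)
D = -22 (D = ((3 + 0) - 1)*(-1*11) = (3 - 1)*(-11) = 2*(-11) = -22)
z = 82 (z = 76 + (4 + 2) = 76 + 6 = 82)
B = 96 (B = -8 + (82 - 1*(-22)) = -8 + (82 + 22) = -8 + 104 = 96)
B² = 96² = 9216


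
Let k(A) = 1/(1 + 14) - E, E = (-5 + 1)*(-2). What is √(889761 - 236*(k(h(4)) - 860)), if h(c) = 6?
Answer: √246283485/15 ≈ 1046.2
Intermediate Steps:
E = 8 (E = -4*(-2) = 8)
k(A) = -119/15 (k(A) = 1/(1 + 14) - 1*8 = 1/15 - 8 = -119/15)
√(889761 - 236*(k(h(4)) - 860)) = √(889761 - 236*(-119/15 - 860)) = √(889761 - 236*(-13019/15)) = √(889761 + 3072484/15) = √(16418899/15) = √246283485/15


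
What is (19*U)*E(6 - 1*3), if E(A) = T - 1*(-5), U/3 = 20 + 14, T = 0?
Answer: 9690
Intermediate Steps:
U = 102 (U = 3*(20 + 14) = 3*34 = 102)
E(A) = 5 (E(A) = 0 - 1*(-5) = 0 + 5 = 5)
(19*U)*E(6 - 1*3) = (19*102)*5 = 1938*5 = 9690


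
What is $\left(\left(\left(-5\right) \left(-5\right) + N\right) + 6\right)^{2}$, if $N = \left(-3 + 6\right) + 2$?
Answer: $1296$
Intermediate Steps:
$N = 5$ ($N = 3 + 2 = 5$)
$\left(\left(\left(-5\right) \left(-5\right) + N\right) + 6\right)^{2} = \left(\left(\left(-5\right) \left(-5\right) + 5\right) + 6\right)^{2} = \left(\left(25 + 5\right) + 6\right)^{2} = \left(30 + 6\right)^{2} = 36^{2} = 1296$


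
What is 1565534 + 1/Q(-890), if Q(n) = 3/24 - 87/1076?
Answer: 148727882/95 ≈ 1.5656e+6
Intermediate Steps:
Q(n) = 95/2152 (Q(n) = 3*(1/24) - 87*1/1076 = ⅛ - 87/1076 = 95/2152)
1565534 + 1/Q(-890) = 1565534 + 1/(95/2152) = 1565534 + 2152/95 = 148727882/95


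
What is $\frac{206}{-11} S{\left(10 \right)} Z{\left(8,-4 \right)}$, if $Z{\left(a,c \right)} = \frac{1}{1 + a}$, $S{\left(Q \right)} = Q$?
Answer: $- \frac{2060}{99} \approx -20.808$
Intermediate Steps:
$\frac{206}{-11} S{\left(10 \right)} Z{\left(8,-4 \right)} = \frac{\frac{206}{-11} \cdot 10}{1 + 8} = \frac{206 \left(- \frac{1}{11}\right) 10}{9} = \left(- \frac{206}{11}\right) 10 \cdot \frac{1}{9} = \left(- \frac{2060}{11}\right) \frac{1}{9} = - \frac{2060}{99}$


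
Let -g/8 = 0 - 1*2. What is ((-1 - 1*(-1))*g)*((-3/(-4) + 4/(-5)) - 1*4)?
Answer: 0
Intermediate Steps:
g = 16 (g = -8*(0 - 1*2) = -8*(0 - 2) = -8*(-2) = 16)
((-1 - 1*(-1))*g)*((-3/(-4) + 4/(-5)) - 1*4) = ((-1 - 1*(-1))*16)*((-3/(-4) + 4/(-5)) - 1*4) = ((-1 + 1)*16)*((-3*(-¼) + 4*(-⅕)) - 4) = (0*16)*((¾ - ⅘) - 4) = 0*(-1/20 - 4) = 0*(-81/20) = 0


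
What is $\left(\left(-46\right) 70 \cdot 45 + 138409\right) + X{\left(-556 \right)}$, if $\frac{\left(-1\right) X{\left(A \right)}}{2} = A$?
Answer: $-5379$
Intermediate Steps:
$X{\left(A \right)} = - 2 A$
$\left(\left(-46\right) 70 \cdot 45 + 138409\right) + X{\left(-556 \right)} = \left(\left(-46\right) 70 \cdot 45 + 138409\right) - -1112 = \left(\left(-3220\right) 45 + 138409\right) + 1112 = \left(-144900 + 138409\right) + 1112 = -6491 + 1112 = -5379$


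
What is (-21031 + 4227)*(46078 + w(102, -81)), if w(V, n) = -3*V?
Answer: -769152688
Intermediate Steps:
(-21031 + 4227)*(46078 + w(102, -81)) = (-21031 + 4227)*(46078 - 3*102) = -16804*(46078 - 306) = -16804*45772 = -769152688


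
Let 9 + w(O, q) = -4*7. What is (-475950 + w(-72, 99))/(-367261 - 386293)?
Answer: 475987/753554 ≈ 0.63166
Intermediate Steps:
w(O, q) = -37 (w(O, q) = -9 - 4*7 = -9 - 28 = -37)
(-475950 + w(-72, 99))/(-367261 - 386293) = (-475950 - 37)/(-367261 - 386293) = -475987/(-753554) = -475987*(-1/753554) = 475987/753554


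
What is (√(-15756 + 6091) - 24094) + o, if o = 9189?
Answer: -14905 + I*√9665 ≈ -14905.0 + 98.311*I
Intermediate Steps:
(√(-15756 + 6091) - 24094) + o = (√(-15756 + 6091) - 24094) + 9189 = (√(-9665) - 24094) + 9189 = (I*√9665 - 24094) + 9189 = (-24094 + I*√9665) + 9189 = -14905 + I*√9665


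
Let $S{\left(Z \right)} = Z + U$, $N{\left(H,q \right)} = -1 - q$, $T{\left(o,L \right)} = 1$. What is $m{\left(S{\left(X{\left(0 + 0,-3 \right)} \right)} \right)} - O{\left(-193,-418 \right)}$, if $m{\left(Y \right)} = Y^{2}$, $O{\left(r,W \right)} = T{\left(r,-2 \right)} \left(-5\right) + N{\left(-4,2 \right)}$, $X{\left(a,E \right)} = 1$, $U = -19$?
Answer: $332$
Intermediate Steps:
$O{\left(r,W \right)} = -8$ ($O{\left(r,W \right)} = 1 \left(-5\right) - 3 = -5 - 3 = -8$)
$S{\left(Z \right)} = -19 + Z$ ($S{\left(Z \right)} = Z - 19 = -19 + Z$)
$m{\left(S{\left(X{\left(0 + 0,-3 \right)} \right)} \right)} - O{\left(-193,-418 \right)} = \left(-19 + 1\right)^{2} - -8 = \left(-18\right)^{2} + 8 = 324 + 8 = 332$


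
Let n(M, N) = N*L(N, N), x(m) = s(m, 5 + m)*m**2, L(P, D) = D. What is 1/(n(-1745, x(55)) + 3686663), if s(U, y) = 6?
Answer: 1/333109163 ≈ 3.0020e-9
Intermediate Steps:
x(m) = 6*m**2
n(M, N) = N**2 (n(M, N) = N*N = N**2)
1/(n(-1745, x(55)) + 3686663) = 1/((6*55**2)**2 + 3686663) = 1/((6*3025)**2 + 3686663) = 1/(18150**2 + 3686663) = 1/(329422500 + 3686663) = 1/333109163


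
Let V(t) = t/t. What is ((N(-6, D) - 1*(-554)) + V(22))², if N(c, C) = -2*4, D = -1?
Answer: 299209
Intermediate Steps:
N(c, C) = -8
V(t) = 1
((N(-6, D) - 1*(-554)) + V(22))² = ((-8 - 1*(-554)) + 1)² = ((-8 + 554) + 1)² = (546 + 1)² = 547² = 299209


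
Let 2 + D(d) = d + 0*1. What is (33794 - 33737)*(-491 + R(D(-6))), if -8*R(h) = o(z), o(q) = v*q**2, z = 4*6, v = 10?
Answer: -69027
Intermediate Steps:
D(d) = -2 + d (D(d) = -2 + (d + 0*1) = -2 + (d + 0) = -2 + d)
z = 24
o(q) = 10*q**2
R(h) = -720 (R(h) = -5*24**2/4 = -5*576/4 = -1/8*5760 = -720)
(33794 - 33737)*(-491 + R(D(-6))) = (33794 - 33737)*(-491 - 720) = 57*(-1211) = -69027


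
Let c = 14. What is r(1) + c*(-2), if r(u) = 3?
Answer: -25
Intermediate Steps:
r(1) + c*(-2) = 3 + 14*(-2) = 3 - 28 = -25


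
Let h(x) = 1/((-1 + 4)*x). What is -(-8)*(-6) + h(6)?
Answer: -863/18 ≈ -47.944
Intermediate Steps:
h(x) = 1/(3*x)
-(-8)*(-6) + h(6) = -(-8)*(-6) + (⅓)/6 = -8*6 + (⅓)*(⅙) = -48 + 1/18 = -863/18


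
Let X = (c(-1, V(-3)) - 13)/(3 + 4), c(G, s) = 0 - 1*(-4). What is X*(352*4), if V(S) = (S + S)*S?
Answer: -12672/7 ≈ -1810.3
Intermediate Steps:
V(S) = 2*S**2 (V(S) = (2*S)*S = 2*S**2)
c(G, s) = 4 (c(G, s) = 0 + 4 = 4)
X = -9/7 (X = (4 - 13)/(3 + 4) = -9/7 ≈ -1.2857)
X*(352*4) = -3168*4/7 = -9/7*1408 = -12672/7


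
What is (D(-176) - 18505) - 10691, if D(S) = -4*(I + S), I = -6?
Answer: -28468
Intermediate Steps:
D(S) = 24 - 4*S (D(S) = -4*(-6 + S) = 24 - 4*S)
(D(-176) - 18505) - 10691 = ((24 - 4*(-176)) - 18505) - 10691 = ((24 + 704) - 18505) - 10691 = (728 - 18505) - 10691 = -17777 - 10691 = -28468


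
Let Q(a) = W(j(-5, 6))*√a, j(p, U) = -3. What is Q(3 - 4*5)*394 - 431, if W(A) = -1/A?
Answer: -431 + 394*I*√17/3 ≈ -431.0 + 541.5*I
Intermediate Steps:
Q(a) = √a/3 (Q(a) = (-1/(-3))*√a = (-1*(-⅓))*√a = √a/3)
Q(3 - 4*5)*394 - 431 = (√(3 - 4*5)/3)*394 - 431 = (√(3 - 20)/3)*394 - 431 = (√(-17)/3)*394 - 431 = ((I*√17)/3)*394 - 431 = (I*√17/3)*394 - 431 = 394*I*√17/3 - 431 = -431 + 394*I*√17/3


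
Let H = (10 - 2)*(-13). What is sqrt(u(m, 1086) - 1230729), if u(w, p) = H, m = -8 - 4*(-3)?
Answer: I*sqrt(1230833) ≈ 1109.4*I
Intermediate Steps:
H = -104 (H = 8*(-13) = -104)
m = 4 (m = -8 + 12 = 4)
u(w, p) = -104
sqrt(u(m, 1086) - 1230729) = sqrt(-104 - 1230729) = sqrt(-1230833) = I*sqrt(1230833)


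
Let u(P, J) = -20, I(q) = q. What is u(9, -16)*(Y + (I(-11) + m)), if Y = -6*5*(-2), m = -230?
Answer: 3620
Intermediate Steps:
Y = 60 (Y = -30*(-2) = 60)
u(9, -16)*(Y + (I(-11) + m)) = -20*(60 + (-11 - 230)) = -20*(60 - 241) = -20*(-181) = 3620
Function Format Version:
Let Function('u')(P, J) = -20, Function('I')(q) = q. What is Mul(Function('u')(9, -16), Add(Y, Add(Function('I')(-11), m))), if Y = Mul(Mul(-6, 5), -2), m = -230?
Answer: 3620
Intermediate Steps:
Y = 60 (Y = Mul(-30, -2) = 60)
Mul(Function('u')(9, -16), Add(Y, Add(Function('I')(-11), m))) = Mul(-20, Add(60, Add(-11, -230))) = Mul(-20, Add(60, -241)) = Mul(-20, -181) = 3620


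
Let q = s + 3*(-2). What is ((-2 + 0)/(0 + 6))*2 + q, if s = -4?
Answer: -32/3 ≈ -10.667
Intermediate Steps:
q = -10 (q = -4 + 3*(-2) = -4 - 6 = -10)
((-2 + 0)/(0 + 6))*2 + q = ((-2 + 0)/(0 + 6))*2 - 10 = -2/6*2 - 10 = -2*⅙*2 - 10 = -⅓*2 - 10 = -⅔ - 10 = -32/3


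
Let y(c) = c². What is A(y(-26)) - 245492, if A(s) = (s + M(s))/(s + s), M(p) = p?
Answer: -245491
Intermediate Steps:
A(s) = 1 (A(s) = (s + s)/(s + s) = (2*s)/((2*s)) = (2*s)*(1/(2*s)) = 1)
A(y(-26)) - 245492 = 1 - 245492 = -245491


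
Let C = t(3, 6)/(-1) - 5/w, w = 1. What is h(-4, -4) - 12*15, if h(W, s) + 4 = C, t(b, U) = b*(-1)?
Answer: -186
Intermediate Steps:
t(b, U) = -b
C = -2 (C = -1*3/(-1) - 5/1 = -3*(-1) - 5*1 = 3 - 5 = -2)
h(W, s) = -6 (h(W, s) = -4 - 2 = -6)
h(-4, -4) - 12*15 = -6 - 12*15 = -6 - 180 = -186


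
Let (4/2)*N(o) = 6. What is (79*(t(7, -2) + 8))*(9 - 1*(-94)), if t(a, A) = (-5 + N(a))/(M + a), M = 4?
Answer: 699782/11 ≈ 63617.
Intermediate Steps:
N(o) = 3 (N(o) = (½)*6 = 3)
t(a, A) = -2/(4 + a) (t(a, A) = (-5 + 3)/(4 + a) = -2/(4 + a))
(79*(t(7, -2) + 8))*(9 - 1*(-94)) = (79*(-2/(4 + 7) + 8))*(9 - 1*(-94)) = (79*(-2/11 + 8))*(9 + 94) = (79*(-2*1/11 + 8))*103 = (79*(-2/11 + 8))*103 = (79*(86/11))*103 = (6794/11)*103 = 699782/11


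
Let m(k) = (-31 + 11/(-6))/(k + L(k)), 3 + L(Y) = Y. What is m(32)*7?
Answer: -1379/366 ≈ -3.7678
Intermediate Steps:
L(Y) = -3 + Y
m(k) = -197/(6*(-3 + 2*k)) (m(k) = (-31 + 11/(-6))/(k + (-3 + k)) = (-31 + 11*(-1/6))/(-3 + 2*k) = (-31 - 11/6)/(-3 + 2*k) = -197/(6*(-3 + 2*k)))
m(32)*7 = -197/(-18 + 12*32)*7 = -197/(-18 + 384)*7 = -197/366*7 = -1379/366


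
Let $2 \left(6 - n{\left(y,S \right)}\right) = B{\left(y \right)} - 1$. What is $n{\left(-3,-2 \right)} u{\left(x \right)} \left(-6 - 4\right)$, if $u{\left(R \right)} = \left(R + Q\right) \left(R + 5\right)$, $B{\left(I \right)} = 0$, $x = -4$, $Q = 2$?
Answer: $130$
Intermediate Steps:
$n{\left(y,S \right)} = \frac{13}{2}$ ($n{\left(y,S \right)} = 6 - \frac{0 - 1}{2} = 6 - - \frac{1}{2} = 6 + \frac{1}{2} = \frac{13}{2}$)
$u{\left(R \right)} = \left(2 + R\right) \left(5 + R\right)$ ($u{\left(R \right)} = \left(R + 2\right) \left(R + 5\right) = \left(2 + R\right) \left(5 + R\right)$)
$n{\left(-3,-2 \right)} u{\left(x \right)} \left(-6 - 4\right) = \frac{13 \left(10 + \left(-4\right)^{2} + 7 \left(-4\right)\right)}{2} \left(-6 - 4\right) = \frac{13 \left(10 + 16 - 28\right)}{2} \left(-10\right) = \frac{13}{2} \left(-2\right) \left(-10\right) = \left(-13\right) \left(-10\right) = 130$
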